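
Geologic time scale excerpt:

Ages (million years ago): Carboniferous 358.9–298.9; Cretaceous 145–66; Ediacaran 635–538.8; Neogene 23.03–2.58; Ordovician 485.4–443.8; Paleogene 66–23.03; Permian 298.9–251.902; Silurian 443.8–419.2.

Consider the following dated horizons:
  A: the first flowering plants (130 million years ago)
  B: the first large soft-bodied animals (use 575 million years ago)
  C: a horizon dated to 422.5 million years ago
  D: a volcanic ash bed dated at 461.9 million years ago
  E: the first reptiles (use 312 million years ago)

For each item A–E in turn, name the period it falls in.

Match each age against the start–end ranges in the excerpt: A = 130 Ma → Cretaceous (145–66); B = 575 Ma → Ediacaran (635–538.8); C = 422.5 Ma → Silurian (443.8–419.2); D = 461.9 Ma → Ordovician (485.4–443.8); E = 312 Ma → Carboniferous (358.9–298.9).

A — Cretaceous; B — Ediacaran; C — Silurian; D — Ordovician; E — Carboniferous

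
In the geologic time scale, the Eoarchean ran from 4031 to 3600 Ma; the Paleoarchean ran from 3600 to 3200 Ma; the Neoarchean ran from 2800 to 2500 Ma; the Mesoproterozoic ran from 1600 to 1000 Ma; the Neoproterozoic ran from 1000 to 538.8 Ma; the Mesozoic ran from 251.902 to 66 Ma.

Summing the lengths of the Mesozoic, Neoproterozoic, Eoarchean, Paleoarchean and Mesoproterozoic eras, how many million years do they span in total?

Duration is start − end for each: (251.902 − 66) + (1000 − 538.8) + (4031 − 3600) + (3600 − 3200) + (1600 − 1000).
That is 185.902 + 461.2 + 431 + 400 + 600, which totals 2078.102 million years.

2078.102 million years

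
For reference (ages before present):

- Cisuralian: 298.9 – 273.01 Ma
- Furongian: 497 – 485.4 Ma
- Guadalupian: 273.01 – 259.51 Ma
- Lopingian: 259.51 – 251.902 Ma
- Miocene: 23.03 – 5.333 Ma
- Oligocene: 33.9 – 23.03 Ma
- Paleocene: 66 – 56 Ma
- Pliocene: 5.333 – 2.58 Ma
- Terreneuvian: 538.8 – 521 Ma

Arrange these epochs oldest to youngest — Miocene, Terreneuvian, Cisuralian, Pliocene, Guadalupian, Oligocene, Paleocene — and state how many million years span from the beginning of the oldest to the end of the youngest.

From the excerpt: Miocene 23.03–5.333; Terreneuvian 538.8–521; Cisuralian 298.9–273.01; Pliocene 5.333–2.58; Guadalupian 273.01–259.51; Oligocene 33.9–23.03; Paleocene 66–56 (Ma).
Larger Ma is earlier, so the oldest is Terreneuvian and the youngest is Pliocene; oldest to youngest: Terreneuvian, Cisuralian, Guadalupian, Paleocene, Oligocene, Miocene, Pliocene.
Oldest start 538.8 minus youngest end 2.58 gives 536.22 Myr overall.

Terreneuvian, Cisuralian, Guadalupian, Paleocene, Oligocene, Miocene, Pliocene; total span 536.22 Myr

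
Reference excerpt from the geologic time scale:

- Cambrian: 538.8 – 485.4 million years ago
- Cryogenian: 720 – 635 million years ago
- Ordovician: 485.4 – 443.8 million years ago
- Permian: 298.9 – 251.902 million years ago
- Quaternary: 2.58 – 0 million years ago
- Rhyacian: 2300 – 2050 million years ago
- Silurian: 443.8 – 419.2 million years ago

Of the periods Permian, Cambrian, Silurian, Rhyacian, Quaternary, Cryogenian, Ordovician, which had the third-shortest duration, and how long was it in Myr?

Start − end for each: Permian 298.9 − 251.902 = 46.998; Cambrian 538.8 − 485.4 = 53.4; Silurian 443.8 − 419.2 = 24.6; Rhyacian 2300 − 2050 = 250; Quaternary 2.58 − 0 = 2.58; Cryogenian 720 − 635 = 85; Ordovician 485.4 − 443.8 = 41.6.
Ranking these from shortest: Quaternary < Silurian < Ordovician < Permian < Cambrian < Cryogenian < Rhyacian.
Position 3 in that ranking is Ordovician, which lasted 41.6 Myr.

Ordovician, 41.6 million years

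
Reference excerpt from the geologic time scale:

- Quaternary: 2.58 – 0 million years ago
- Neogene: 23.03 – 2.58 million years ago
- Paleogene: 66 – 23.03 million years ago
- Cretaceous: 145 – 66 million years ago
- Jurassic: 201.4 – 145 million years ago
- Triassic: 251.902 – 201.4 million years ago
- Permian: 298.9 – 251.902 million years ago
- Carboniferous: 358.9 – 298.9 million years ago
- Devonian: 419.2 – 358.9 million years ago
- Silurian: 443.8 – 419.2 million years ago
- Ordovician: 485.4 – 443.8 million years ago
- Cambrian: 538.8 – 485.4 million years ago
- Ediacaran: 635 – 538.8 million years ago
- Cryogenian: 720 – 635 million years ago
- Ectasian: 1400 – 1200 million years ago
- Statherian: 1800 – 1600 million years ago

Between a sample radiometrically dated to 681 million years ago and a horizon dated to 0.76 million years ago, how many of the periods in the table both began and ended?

12

The older date is 681 Ma and the younger is 0.76 Ma.
Periods with start < 681 and end > 0.76 Ma: Ediacaran (635–538.8), Cambrian (538.8–485.4), Ordovician (485.4–443.8), Silurian (443.8–419.2), Devonian (419.2–358.9), Carboniferous (358.9–298.9), Permian (298.9–251.902), Triassic (251.902–201.4), Jurassic (201.4–145), Cretaceous (145–66), Paleogene (66–23.03), Neogene (23.03–2.58).
That is 12 complete periods.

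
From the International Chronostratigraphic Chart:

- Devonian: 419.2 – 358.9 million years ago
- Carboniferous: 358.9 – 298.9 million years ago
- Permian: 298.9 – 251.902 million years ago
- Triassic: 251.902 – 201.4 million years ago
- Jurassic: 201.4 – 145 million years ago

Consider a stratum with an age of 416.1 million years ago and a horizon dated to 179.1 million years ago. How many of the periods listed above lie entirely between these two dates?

3

The older date is 416.1 Ma and the younger is 179.1 Ma.
Periods with start < 416.1 and end > 179.1 Ma: Carboniferous (358.9–298.9), Permian (298.9–251.902), Triassic (251.902–201.4).
That is 3 complete periods.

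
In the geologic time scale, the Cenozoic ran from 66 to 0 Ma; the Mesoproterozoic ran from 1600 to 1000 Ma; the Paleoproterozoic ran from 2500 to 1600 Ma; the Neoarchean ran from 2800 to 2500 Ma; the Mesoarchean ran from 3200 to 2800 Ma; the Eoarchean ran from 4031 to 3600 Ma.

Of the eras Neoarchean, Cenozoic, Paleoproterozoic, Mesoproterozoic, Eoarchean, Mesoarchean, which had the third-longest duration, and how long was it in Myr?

Start − end for each: Neoarchean 2800 − 2500 = 300; Cenozoic 66 − 0 = 66; Paleoproterozoic 2500 − 1600 = 900; Mesoproterozoic 1600 − 1000 = 600; Eoarchean 4031 − 3600 = 431; Mesoarchean 3200 − 2800 = 400.
Ranking these from longest: Paleoproterozoic > Mesoproterozoic > Eoarchean > Mesoarchean > Neoarchean > Cenozoic.
Position 3 in that ranking is Eoarchean, which lasted 431 Myr.

Eoarchean, 431 million years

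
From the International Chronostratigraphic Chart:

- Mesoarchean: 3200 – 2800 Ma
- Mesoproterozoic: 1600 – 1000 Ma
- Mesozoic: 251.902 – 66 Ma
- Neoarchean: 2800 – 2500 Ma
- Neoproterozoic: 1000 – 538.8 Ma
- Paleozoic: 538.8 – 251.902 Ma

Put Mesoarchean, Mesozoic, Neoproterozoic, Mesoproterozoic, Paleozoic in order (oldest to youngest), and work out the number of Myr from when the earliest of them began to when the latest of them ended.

Mesoarchean, Mesoproterozoic, Neoproterozoic, Paleozoic, Mesozoic; total span 3134 Myr

From the excerpt: Mesoarchean 3200–2800; Mesozoic 251.902–66; Neoproterozoic 1000–538.8; Mesoproterozoic 1600–1000; Paleozoic 538.8–251.902 (Ma).
Larger Ma is earlier, so the oldest is Mesoarchean and the youngest is Mesozoic; oldest to youngest: Mesoarchean, Mesoproterozoic, Neoproterozoic, Paleozoic, Mesozoic.
Oldest start 3200 minus youngest end 66 gives 3134 Myr overall.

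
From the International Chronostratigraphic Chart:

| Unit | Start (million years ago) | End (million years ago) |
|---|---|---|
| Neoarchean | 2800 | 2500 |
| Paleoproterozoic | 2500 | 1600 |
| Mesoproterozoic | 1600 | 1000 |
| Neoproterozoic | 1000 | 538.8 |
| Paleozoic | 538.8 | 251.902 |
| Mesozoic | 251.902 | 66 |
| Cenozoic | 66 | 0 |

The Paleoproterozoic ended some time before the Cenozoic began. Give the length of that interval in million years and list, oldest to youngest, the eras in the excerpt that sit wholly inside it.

1534 million years; Mesoproterozoic, Neoproterozoic, Paleozoic, Mesozoic

End of Paleoproterozoic = 1600 Ma; start of Cenozoic = 66 Ma.
Gap = 1600 − 66 = 1534 Myr.
Eras wholly inside 1600–66 Ma: Mesoproterozoic (1600–1000), Neoproterozoic (1000–538.8), Paleozoic (538.8–251.902), Mesozoic (251.902–66).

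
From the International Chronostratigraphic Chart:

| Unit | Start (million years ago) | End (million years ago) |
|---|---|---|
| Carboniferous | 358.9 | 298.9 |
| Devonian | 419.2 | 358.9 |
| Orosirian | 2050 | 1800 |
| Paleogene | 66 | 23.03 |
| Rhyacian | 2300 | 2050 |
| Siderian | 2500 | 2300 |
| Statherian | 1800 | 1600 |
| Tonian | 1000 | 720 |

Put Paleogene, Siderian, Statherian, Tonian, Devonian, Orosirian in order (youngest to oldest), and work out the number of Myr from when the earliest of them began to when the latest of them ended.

Paleogene, Devonian, Tonian, Statherian, Orosirian, Siderian; total span 2476.97 Myr

Start ages (Ma): Siderian 2500, Orosirian 2050, Statherian 1800, Tonian 1000, Devonian 419.2, Paleogene 66.
Ordered youngest to oldest: Paleogene, Devonian, Tonian, Statherian, Orosirian, Siderian.
Span = 2500 − 23.03 = 2476.97 Myr.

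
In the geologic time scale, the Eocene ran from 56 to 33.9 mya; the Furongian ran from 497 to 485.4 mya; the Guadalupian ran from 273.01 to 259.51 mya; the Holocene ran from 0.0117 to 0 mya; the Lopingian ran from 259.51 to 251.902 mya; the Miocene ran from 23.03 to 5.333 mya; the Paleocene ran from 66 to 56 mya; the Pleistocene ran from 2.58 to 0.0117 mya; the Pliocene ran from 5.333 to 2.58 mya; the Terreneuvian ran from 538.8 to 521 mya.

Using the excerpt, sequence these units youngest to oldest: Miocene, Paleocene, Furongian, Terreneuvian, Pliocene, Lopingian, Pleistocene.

Sorting by start age (ascending Ma, since larger Ma = older): Pleistocene began 2.58, Pliocene began 5.333, Miocene began 23.03, Paleocene began 66, Lopingian began 259.51, Furongian began 497, Terreneuvian began 538.8.

Pleistocene, then Pliocene, then Miocene, then Paleocene, then Lopingian, then Furongian, then Terreneuvian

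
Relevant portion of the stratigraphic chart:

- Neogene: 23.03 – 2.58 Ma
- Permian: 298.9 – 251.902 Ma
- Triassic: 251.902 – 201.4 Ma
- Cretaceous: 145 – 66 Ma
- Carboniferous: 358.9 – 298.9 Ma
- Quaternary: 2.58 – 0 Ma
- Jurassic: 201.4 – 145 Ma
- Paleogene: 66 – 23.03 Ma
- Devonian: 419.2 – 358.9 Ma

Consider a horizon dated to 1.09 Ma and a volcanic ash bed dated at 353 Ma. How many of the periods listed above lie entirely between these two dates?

6

353 Ma sits inside the Carboniferous (358.9–298.9) and 1.09 Ma inside the Quaternary (2.58–0); neither of those is wholly between the two dates.
The listed periods lying completely between them are Permian, Triassic, Jurassic, Cretaceous, Paleogene, Neogene — 6 in all.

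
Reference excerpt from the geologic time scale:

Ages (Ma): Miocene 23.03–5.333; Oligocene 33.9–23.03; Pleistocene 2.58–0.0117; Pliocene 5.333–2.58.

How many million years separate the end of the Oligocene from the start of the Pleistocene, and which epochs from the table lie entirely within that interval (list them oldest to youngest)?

20.45 million years; Miocene, Pliocene

End of Oligocene = 23.03 Ma; start of Pleistocene = 2.58 Ma.
Gap = 23.03 − 2.58 = 20.45 Myr.
Epochs wholly inside 23.03–2.58 Ma: Miocene (23.03–5.333), Pliocene (5.333–2.58).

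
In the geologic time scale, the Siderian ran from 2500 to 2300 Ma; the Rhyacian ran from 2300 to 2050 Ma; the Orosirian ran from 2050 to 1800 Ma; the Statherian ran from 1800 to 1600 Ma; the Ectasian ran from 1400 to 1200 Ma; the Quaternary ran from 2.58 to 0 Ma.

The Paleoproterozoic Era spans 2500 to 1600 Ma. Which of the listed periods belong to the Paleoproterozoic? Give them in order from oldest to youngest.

Siderian, Rhyacian, Orosirian, Statherian

Periods with both bounds inside 2500–1600 Ma: Siderian (2500–2300), Rhyacian (2300–2050), Orosirian (2050–1800), Statherian (1800–1600).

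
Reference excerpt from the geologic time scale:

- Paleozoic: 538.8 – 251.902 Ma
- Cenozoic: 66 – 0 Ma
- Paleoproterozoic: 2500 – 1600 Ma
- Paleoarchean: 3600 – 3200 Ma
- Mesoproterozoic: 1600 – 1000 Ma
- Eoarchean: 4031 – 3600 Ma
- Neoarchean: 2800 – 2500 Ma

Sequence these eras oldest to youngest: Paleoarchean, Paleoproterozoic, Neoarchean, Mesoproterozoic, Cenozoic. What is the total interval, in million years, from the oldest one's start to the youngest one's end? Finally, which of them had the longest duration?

Paleoarchean, Neoarchean, Paleoproterozoic, Mesoproterozoic, Cenozoic; total span 3600 Myr; longest is Paleoproterozoic

Start ages (Ma): Paleoarchean 3600, Neoarchean 2800, Paleoproterozoic 2500, Mesoproterozoic 1600, Cenozoic 66.
Ordered oldest to youngest: Paleoarchean, Neoarchean, Paleoproterozoic, Mesoproterozoic, Cenozoic.
Span = 3600 − 0 = 3600 Myr.
Durations: Mesoproterozoic 600, Neoarchean 300, Cenozoic 66, Paleoarchean 400, Paleoproterozoic 900 → longest is Paleoproterozoic (900 Myr).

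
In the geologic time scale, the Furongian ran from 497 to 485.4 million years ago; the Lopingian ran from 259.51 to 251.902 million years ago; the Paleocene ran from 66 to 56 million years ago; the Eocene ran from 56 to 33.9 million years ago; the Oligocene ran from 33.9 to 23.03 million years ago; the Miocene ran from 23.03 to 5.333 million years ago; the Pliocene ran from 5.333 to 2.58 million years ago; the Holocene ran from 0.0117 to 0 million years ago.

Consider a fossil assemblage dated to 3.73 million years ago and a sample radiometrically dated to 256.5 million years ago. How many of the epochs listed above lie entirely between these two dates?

4

The older date is 256.5 Ma and the younger is 3.73 Ma.
Epochs with start < 256.5 and end > 3.73 Ma: Paleocene (66–56), Eocene (56–33.9), Oligocene (33.9–23.03), Miocene (23.03–5.333).
That is 4 complete epochs.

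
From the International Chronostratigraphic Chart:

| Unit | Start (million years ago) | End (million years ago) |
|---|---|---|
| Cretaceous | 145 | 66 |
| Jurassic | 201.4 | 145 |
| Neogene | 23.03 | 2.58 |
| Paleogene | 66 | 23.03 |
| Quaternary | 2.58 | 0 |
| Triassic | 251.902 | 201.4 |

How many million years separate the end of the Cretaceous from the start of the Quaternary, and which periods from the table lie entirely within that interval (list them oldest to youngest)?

63.42 million years; Paleogene, Neogene

End of Cretaceous = 66 Ma; start of Quaternary = 2.58 Ma.
Gap = 66 − 2.58 = 63.42 Myr.
Periods wholly inside 66–2.58 Ma: Paleogene (66–23.03), Neogene (23.03–2.58).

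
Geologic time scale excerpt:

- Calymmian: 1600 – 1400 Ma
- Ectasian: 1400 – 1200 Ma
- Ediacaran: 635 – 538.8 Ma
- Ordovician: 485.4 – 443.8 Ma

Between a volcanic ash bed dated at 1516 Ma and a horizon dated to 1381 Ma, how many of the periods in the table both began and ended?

Checking each listed span, none has both start < 1516 Ma and end > 1381 Ma — every period straddles one of the two dates or lies outside them — so the count is 0.

0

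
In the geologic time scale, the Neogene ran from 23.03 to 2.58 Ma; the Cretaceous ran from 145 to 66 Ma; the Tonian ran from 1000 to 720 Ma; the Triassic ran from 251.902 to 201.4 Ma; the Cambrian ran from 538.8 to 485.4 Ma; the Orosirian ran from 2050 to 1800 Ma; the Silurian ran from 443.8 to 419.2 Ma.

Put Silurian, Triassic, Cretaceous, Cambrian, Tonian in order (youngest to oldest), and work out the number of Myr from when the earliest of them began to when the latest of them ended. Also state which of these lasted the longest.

From the excerpt: Silurian 443.8–419.2; Triassic 251.902–201.4; Cretaceous 145–66; Cambrian 538.8–485.4; Tonian 1000–720 (Ma).
Larger Ma is earlier, so the oldest is Tonian and the youngest is Cretaceous; youngest to oldest: Cretaceous, Triassic, Silurian, Cambrian, Tonian.
Oldest start 1000 minus youngest end 66 gives 934 Myr overall.
Individual lengths (start − end): Cambrian 53.4; Silurian 24.6; Cretaceous 79; Triassic 50.502; Tonian 280. The largest is Tonian at 280 Myr.

Cretaceous, Triassic, Silurian, Cambrian, Tonian; total span 934 Myr; longest is Tonian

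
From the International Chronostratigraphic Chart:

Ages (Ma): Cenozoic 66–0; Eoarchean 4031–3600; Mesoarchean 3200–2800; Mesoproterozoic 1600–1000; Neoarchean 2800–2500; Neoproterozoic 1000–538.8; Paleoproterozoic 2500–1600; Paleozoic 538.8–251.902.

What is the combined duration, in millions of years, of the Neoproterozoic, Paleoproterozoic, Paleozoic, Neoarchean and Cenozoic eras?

2014.098 million years

Each duration: Neoproterozoic = 461.2; Paleoproterozoic = 900; Paleozoic = 286.898; Neoarchean = 300; Cenozoic = 66.
Sum: 461.2 + 900 + 286.898 + 300 + 66 = 2014.098 Myr.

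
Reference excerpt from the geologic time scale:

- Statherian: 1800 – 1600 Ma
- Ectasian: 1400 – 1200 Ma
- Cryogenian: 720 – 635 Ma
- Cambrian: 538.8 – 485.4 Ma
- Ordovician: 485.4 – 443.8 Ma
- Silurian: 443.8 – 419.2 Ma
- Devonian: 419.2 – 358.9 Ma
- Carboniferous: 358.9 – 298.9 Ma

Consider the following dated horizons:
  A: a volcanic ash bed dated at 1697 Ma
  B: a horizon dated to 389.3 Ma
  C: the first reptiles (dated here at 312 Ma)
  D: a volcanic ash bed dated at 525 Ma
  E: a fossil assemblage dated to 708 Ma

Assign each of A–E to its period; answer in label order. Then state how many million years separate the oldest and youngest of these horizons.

A — Statherian; B — Devonian; C — Carboniferous; D — Cambrian; E — Cryogenian; span 1385 million years

A: 1697 Ma lies in 1800–1600 Ma, so Statherian.
B: 389.3 Ma lies in 419.2–358.9 Ma, so Devonian.
C: 312 Ma lies in 358.9–298.9 Ma, so Carboniferous.
D: 525 Ma lies in 538.8–485.4 Ma, so Cambrian.
E: 708 Ma lies in 720–635 Ma, so Cryogenian.
Oldest = 1697 Ma, youngest = 312 Ma → span 1385 Myr.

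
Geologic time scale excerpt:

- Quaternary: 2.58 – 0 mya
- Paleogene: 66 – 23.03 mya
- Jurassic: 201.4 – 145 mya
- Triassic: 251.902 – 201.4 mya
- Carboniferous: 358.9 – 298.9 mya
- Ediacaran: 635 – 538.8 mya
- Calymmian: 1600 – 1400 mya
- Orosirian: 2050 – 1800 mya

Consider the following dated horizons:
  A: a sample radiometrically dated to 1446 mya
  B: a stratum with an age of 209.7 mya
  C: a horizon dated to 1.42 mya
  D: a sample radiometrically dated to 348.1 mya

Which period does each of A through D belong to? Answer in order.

A: 1446 Ma lies in 1600–1400 Ma, so Calymmian.
B: 209.7 Ma lies in 251.902–201.4 Ma, so Triassic.
C: 1.42 Ma lies in 2.58–0 Ma, so Quaternary.
D: 348.1 Ma lies in 358.9–298.9 Ma, so Carboniferous.

A — Calymmian; B — Triassic; C — Quaternary; D — Carboniferous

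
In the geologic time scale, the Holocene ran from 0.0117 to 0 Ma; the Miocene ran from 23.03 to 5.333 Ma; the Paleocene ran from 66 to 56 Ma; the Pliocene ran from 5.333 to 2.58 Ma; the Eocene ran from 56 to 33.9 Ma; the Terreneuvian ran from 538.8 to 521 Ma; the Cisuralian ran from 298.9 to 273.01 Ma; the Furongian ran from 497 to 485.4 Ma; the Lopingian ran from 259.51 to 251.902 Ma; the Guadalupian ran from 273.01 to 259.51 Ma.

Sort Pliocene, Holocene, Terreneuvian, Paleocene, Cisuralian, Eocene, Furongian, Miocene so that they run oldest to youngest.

Terreneuvian, then Furongian, then Cisuralian, then Paleocene, then Eocene, then Miocene, then Pliocene, then Holocene

Sorting by start age (descending Ma, since larger Ma = older): Terreneuvian began 538.8, Furongian began 497, Cisuralian began 298.9, Paleocene began 66, Eocene began 56, Miocene began 23.03, Pliocene began 5.333, Holocene began 0.0117.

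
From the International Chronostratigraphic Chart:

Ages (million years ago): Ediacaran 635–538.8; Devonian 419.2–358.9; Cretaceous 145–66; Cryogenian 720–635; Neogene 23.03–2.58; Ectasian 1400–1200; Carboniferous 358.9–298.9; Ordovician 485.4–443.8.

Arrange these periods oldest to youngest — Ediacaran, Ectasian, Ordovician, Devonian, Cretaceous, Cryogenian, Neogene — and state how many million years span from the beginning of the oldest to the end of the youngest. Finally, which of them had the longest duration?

Start ages (Ma): Ectasian 1400, Cryogenian 720, Ediacaran 635, Ordovician 485.4, Devonian 419.2, Cretaceous 145, Neogene 23.03.
Ordered oldest to youngest: Ectasian, Cryogenian, Ediacaran, Ordovician, Devonian, Cretaceous, Neogene.
Span = 1400 − 2.58 = 1397.42 Myr.
Durations: Cryogenian 85, Ediacaran 96.2, Devonian 60.3, Cretaceous 79, Ectasian 200, Neogene 20.45, Ordovician 41.6 → longest is Ectasian (200 Myr).

Ectasian, Cryogenian, Ediacaran, Ordovician, Devonian, Cretaceous, Neogene; total span 1397.42 Myr; longest is Ectasian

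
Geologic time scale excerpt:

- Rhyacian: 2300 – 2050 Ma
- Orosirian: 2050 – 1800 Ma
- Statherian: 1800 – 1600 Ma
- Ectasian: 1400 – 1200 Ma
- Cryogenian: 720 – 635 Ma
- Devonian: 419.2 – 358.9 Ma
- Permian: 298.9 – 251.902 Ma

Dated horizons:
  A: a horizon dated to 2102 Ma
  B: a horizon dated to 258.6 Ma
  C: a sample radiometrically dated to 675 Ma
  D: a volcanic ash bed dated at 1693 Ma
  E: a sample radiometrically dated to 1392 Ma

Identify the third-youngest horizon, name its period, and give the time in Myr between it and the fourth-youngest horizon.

Sorted youngest-first by Ma: B (258.6), C (675), E (1392), D (1693), A (2102).
The third youngest is E at 1392 Ma, which lies in 1400–1200 Ma: the Ectasian.
The fourth youngest is D at 1693 Ma; separation = |1392 − 1693| = 301 Myr.

E, in the Ectasian; 301 million years to D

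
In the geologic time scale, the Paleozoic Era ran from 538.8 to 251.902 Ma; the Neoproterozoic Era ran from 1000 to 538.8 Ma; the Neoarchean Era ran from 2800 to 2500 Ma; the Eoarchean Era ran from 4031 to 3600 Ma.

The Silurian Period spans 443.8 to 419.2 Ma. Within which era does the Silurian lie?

The Silurian (443.8–419.2 Ma) lies entirely within 538.8–251.902 Ma, the Paleozoic Era.

Paleozoic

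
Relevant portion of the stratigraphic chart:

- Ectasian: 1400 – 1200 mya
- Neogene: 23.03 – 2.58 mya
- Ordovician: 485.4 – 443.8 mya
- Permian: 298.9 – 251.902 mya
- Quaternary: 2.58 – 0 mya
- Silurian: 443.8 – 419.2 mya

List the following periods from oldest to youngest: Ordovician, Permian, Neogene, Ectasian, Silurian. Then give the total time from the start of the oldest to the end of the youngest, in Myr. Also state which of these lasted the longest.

Ectasian → Ordovician → Silurian → Permian → Neogene; total span 1397.42 Myr; longest is Ectasian

From the excerpt: Ordovician 485.4–443.8; Permian 298.9–251.902; Neogene 23.03–2.58; Ectasian 1400–1200; Silurian 443.8–419.2 (Ma).
Larger Ma is earlier, so the oldest is Ectasian and the youngest is Neogene; oldest to youngest: Ectasian, Ordovician, Silurian, Permian, Neogene.
Oldest start 1400 minus youngest end 2.58 gives 1397.42 Myr overall.
Individual lengths (start − end): Neogene 20.45; Ectasian 200; Permian 46.998; Silurian 24.6; Ordovician 41.6. The largest is Ectasian at 200 Myr.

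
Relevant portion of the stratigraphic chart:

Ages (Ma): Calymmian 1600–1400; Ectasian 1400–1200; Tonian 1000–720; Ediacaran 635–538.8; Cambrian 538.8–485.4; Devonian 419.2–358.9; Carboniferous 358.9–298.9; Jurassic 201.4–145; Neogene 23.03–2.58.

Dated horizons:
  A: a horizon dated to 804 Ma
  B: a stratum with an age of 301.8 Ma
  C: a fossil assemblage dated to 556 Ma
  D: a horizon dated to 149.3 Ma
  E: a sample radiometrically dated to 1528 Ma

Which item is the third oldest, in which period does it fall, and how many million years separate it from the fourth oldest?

Sorted oldest-first by Ma: E (1528), A (804), C (556), B (301.8), D (149.3).
The third oldest is C at 556 Ma, which lies in 635–538.8 Ma: the Ediacaran.
The fourth oldest is B at 301.8 Ma; separation = |556 − 301.8| = 254.2 Myr.

C, in the Ediacaran; 254.2 million years to B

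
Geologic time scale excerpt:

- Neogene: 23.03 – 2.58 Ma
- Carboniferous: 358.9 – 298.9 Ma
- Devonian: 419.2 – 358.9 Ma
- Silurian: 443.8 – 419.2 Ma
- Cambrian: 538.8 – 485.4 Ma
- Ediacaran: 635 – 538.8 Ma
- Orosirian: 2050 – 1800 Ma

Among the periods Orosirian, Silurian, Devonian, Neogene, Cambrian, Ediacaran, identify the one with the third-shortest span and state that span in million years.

Durations: Orosirian 250; Silurian 24.6; Devonian 60.3; Neogene 20.45; Cambrian 53.4; Ediacaran 96.2 Myr.
Sorted shortest-first: Neogene (20.45), Silurian (24.6), Cambrian (53.4), Devonian (60.3), Ediacaran (96.2), Orosirian (250).
The third shortest is Cambrian at 53.4 Myr.

Cambrian, 53.4 million years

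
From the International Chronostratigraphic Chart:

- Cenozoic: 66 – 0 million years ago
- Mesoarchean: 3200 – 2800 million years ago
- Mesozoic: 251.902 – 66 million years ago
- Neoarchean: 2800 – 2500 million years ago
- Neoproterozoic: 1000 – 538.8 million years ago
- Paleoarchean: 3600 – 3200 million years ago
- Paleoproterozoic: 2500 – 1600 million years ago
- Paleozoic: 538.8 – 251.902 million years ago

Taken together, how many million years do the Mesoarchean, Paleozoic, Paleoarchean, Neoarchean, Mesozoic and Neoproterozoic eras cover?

Each duration: Mesoarchean = 400; Paleozoic = 286.898; Paleoarchean = 400; Neoarchean = 300; Mesozoic = 185.902; Neoproterozoic = 461.2.
Sum: 400 + 286.898 + 400 + 300 + 185.902 + 461.2 = 2034 Myr.

2034 million years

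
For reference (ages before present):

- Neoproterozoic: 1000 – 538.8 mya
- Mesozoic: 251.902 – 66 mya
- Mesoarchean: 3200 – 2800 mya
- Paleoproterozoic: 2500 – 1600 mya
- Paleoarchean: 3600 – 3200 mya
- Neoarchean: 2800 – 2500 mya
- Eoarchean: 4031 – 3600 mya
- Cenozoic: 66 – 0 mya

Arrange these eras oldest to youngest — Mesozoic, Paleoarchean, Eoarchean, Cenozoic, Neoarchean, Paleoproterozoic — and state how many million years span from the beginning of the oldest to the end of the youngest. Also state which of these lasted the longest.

Eoarchean → Paleoarchean → Neoarchean → Paleoproterozoic → Mesozoic → Cenozoic; total span 4031 Myr; longest is Paleoproterozoic

Start ages (Ma): Eoarchean 4031, Paleoarchean 3600, Neoarchean 2800, Paleoproterozoic 2500, Mesozoic 251.902, Cenozoic 66.
Ordered oldest to youngest: Eoarchean, Paleoarchean, Neoarchean, Paleoproterozoic, Mesozoic, Cenozoic.
Span = 4031 − 0 = 4031 Myr.
Durations: Mesozoic 185.902, Neoarchean 300, Paleoarchean 400, Cenozoic 66, Eoarchean 431, Paleoproterozoic 900 → longest is Paleoproterozoic (900 Myr).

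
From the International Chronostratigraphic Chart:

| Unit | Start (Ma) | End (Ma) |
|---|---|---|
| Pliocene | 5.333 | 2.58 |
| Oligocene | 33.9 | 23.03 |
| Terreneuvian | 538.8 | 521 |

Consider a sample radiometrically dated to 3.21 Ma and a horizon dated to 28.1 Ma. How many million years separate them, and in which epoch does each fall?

24.89 million years apart; the first in the Pliocene, the second in the Oligocene

Elapsed time: 28.1 − 3.21 = 24.89 Myr.
3.21 Ma lies within 5.333–2.58 Ma: Pliocene.
28.1 Ma lies within 33.9–23.03 Ma: Oligocene.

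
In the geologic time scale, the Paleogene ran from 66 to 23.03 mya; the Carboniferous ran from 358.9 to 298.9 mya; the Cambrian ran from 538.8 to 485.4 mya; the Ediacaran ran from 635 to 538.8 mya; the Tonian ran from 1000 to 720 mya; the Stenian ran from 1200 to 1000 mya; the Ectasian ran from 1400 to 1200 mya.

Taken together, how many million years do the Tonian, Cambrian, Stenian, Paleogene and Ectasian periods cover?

776.37 million years

Each duration: Tonian = 280; Cambrian = 53.4; Stenian = 200; Paleogene = 42.97; Ectasian = 200.
Sum: 280 + 53.4 + 200 + 42.97 + 200 = 776.37 Myr.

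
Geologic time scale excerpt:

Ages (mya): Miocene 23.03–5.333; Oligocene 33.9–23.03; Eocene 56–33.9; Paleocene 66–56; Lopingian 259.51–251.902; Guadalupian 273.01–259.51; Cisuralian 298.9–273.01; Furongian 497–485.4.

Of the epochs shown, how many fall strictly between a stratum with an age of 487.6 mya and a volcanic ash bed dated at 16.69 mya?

487.6 Ma sits inside the Furongian (497–485.4) and 16.69 Ma inside the Miocene (23.03–5.333); neither of those is wholly between the two dates.
The listed epochs lying completely between them are Cisuralian, Guadalupian, Lopingian, Paleocene, Eocene, Oligocene — 6 in all.

6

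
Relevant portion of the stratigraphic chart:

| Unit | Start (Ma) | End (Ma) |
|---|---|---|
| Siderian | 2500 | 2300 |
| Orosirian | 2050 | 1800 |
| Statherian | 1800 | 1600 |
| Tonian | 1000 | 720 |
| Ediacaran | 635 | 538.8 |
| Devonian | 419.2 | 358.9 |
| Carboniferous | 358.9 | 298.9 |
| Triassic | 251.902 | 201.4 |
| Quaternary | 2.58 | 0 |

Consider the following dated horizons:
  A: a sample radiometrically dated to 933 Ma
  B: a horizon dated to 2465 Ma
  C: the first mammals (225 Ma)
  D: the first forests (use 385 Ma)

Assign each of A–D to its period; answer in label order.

Match each age against the start–end ranges in the excerpt: A = 933 Ma → Tonian (1000–720); B = 2465 Ma → Siderian (2500–2300); C = 225 Ma → Triassic (251.902–201.4); D = 385 Ma → Devonian (419.2–358.9).

A — Tonian; B — Siderian; C — Triassic; D — Devonian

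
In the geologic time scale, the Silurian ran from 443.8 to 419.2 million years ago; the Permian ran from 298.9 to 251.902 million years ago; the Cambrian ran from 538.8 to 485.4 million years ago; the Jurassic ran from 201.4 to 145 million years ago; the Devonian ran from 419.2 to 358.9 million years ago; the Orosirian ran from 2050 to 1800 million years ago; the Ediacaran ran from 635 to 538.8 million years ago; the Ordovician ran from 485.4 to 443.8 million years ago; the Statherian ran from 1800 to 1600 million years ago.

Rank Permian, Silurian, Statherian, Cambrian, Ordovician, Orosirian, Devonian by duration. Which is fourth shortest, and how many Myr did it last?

Cambrian, 53.4 million years

Durations: Permian 46.998; Silurian 24.6; Statherian 200; Cambrian 53.4; Ordovician 41.6; Orosirian 250; Devonian 60.3 Myr.
Sorted shortest-first: Silurian (24.6), Ordovician (41.6), Permian (46.998), Cambrian (53.4), Devonian (60.3), Statherian (200), Orosirian (250).
The fourth shortest is Cambrian at 53.4 Myr.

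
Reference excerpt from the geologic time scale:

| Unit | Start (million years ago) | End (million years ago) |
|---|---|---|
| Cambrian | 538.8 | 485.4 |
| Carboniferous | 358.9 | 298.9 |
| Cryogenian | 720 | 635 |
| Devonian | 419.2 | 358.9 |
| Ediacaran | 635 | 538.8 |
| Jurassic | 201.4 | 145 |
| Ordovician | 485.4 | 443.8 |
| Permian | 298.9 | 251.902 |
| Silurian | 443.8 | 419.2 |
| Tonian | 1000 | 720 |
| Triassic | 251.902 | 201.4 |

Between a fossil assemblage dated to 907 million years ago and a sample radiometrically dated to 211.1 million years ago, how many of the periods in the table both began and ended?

8

The older date is 907 Ma and the younger is 211.1 Ma.
Periods with start < 907 and end > 211.1 Ma: Cryogenian (720–635), Ediacaran (635–538.8), Cambrian (538.8–485.4), Ordovician (485.4–443.8), Silurian (443.8–419.2), Devonian (419.2–358.9), Carboniferous (358.9–298.9), Permian (298.9–251.902).
That is 8 complete periods.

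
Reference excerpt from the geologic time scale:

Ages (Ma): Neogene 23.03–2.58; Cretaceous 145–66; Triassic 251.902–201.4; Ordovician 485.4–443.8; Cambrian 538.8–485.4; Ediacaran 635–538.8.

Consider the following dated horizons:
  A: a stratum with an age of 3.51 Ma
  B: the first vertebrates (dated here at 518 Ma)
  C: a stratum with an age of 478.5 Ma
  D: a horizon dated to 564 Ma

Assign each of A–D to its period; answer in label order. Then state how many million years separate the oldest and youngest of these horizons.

A: 3.51 Ma lies in 23.03–2.58 Ma, so Neogene.
B: 518 Ma lies in 538.8–485.4 Ma, so Cambrian.
C: 478.5 Ma lies in 485.4–443.8 Ma, so Ordovician.
D: 564 Ma lies in 635–538.8 Ma, so Ediacaran.
Oldest = 564 Ma, youngest = 3.51 Ma → span 560.49 Myr.

A — Neogene; B — Cambrian; C — Ordovician; D — Ediacaran; span 560.49 million years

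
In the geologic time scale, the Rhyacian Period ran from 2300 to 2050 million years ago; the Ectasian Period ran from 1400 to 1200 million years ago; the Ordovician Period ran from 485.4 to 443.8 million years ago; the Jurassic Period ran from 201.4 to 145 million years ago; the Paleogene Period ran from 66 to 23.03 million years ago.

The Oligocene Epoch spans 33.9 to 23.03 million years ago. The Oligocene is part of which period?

The Oligocene (33.9–23.03 Ma) lies entirely within 66–23.03 Ma, the Paleogene Period.

Paleogene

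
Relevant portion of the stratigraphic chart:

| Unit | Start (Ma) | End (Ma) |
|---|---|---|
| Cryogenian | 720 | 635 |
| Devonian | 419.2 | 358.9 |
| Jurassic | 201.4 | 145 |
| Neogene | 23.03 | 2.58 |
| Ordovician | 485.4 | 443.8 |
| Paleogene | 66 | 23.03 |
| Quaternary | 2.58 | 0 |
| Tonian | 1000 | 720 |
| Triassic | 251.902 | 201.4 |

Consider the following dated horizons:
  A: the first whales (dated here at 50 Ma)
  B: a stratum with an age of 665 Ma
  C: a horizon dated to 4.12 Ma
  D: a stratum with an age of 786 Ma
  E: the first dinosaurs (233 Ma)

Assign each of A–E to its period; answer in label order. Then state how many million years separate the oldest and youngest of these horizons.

Match each age against the start–end ranges in the excerpt: A = 50 Ma → Paleogene (66–23.03); B = 665 Ma → Cryogenian (720–635); C = 4.12 Ma → Neogene (23.03–2.58); D = 786 Ma → Tonian (1000–720); E = 233 Ma → Triassic (251.902–201.4).
The largest age is 786 Ma and the smallest is 4.12 Ma; their difference is 781.88 Myr.

A — Paleogene; B — Cryogenian; C — Neogene; D — Tonian; E — Triassic; span 781.88 million years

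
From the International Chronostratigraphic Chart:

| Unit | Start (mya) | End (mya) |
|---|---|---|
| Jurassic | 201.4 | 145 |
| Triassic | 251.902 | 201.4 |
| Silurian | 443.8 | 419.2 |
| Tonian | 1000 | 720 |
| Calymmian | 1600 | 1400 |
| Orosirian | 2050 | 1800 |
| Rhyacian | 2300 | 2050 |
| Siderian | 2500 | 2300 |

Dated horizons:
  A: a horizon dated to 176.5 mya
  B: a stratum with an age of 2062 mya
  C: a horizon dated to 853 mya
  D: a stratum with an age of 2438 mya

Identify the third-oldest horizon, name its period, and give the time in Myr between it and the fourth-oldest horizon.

C, in the Tonian; 676.5 million years to A

Sorted oldest-first by Ma: D (2438), B (2062), C (853), A (176.5).
The third oldest is C at 853 Ma, which lies in 1000–720 Ma: the Tonian.
The fourth oldest is A at 176.5 Ma; separation = |853 − 176.5| = 676.5 Myr.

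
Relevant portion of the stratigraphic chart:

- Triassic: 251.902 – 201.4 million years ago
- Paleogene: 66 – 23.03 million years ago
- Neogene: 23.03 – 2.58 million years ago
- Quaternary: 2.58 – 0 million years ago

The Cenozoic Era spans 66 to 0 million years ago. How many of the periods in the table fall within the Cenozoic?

3

Periods inside 66–0 Ma: Paleogene, Neogene, Quaternary — 3 in total.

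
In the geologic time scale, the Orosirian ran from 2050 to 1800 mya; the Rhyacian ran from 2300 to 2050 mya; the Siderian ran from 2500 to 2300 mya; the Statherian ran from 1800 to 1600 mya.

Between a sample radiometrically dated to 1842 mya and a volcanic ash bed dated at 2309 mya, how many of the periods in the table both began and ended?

2309 Ma sits inside the Siderian (2500–2300) and 1842 Ma inside the Orosirian (2050–1800); neither of those is wholly between the two dates.
The listed periods lying completely between them are Rhyacian — 1 in all.

1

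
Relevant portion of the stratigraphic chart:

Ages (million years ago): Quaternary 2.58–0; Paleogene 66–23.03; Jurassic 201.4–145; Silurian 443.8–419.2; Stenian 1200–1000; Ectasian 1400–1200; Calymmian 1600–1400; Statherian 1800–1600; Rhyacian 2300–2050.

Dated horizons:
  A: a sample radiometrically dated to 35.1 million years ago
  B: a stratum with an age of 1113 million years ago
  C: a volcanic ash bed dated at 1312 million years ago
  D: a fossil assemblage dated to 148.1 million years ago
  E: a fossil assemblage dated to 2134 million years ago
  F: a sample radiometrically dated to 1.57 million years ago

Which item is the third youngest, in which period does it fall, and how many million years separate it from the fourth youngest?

D, in the Jurassic; 964.9 million years to B

Smaller Ma means younger, so youngest first: F 1.57 < A 35.1 < D 148.1 < B 1113 < C 1312 < E 2134.
Counting 3 along gives D (148.1 Ma); the excerpt puts that inside the Jurassic, 201.4–145 Ma.
Next in line is B (1113 Ma), and 1113 − 148.1 = 964.9 Myr.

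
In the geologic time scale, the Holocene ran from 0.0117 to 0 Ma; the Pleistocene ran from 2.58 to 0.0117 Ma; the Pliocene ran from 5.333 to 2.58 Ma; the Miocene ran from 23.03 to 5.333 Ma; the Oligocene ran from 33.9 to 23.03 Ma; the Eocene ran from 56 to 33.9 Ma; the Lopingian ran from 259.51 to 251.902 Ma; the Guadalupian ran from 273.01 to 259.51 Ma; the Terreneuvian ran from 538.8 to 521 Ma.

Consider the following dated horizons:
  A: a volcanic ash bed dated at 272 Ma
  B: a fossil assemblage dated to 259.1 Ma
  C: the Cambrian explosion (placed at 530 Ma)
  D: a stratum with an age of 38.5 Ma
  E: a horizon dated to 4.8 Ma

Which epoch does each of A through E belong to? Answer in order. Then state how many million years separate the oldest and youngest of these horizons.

A: 272 Ma lies in 273.01–259.51 Ma, so Guadalupian.
B: 259.1 Ma lies in 259.51–251.902 Ma, so Lopingian.
C: 530 Ma lies in 538.8–521 Ma, so Terreneuvian.
D: 38.5 Ma lies in 56–33.9 Ma, so Eocene.
E: 4.8 Ma lies in 5.333–2.58 Ma, so Pliocene.
Oldest = 530 Ma, youngest = 4.8 Ma → span 525.2 Myr.

A — Guadalupian; B — Lopingian; C — Terreneuvian; D — Eocene; E — Pliocene; span 525.2 million years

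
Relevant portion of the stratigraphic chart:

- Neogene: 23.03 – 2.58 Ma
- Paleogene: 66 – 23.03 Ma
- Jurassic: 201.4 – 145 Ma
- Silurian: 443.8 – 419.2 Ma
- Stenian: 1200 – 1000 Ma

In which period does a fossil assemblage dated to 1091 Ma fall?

1091 Ma lies between 1200 and 1000 Ma, so it falls in the Stenian.

Stenian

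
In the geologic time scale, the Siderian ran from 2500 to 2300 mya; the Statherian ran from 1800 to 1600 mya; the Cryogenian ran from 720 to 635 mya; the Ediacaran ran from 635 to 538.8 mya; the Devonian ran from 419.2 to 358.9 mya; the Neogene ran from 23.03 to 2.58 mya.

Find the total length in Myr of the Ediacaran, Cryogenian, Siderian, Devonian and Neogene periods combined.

461.95 million years

Each duration: Ediacaran = 96.2; Cryogenian = 85; Siderian = 200; Devonian = 60.3; Neogene = 20.45.
Sum: 96.2 + 85 + 200 + 60.3 + 20.45 = 461.95 Myr.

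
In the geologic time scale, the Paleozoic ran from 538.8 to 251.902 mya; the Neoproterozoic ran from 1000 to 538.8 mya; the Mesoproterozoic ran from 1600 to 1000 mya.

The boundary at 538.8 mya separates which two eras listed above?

The Neoproterozoic ends at 538.8 mya and the Paleozoic begins at 538.8 mya, so they share that boundary.

Neoproterozoic and Paleozoic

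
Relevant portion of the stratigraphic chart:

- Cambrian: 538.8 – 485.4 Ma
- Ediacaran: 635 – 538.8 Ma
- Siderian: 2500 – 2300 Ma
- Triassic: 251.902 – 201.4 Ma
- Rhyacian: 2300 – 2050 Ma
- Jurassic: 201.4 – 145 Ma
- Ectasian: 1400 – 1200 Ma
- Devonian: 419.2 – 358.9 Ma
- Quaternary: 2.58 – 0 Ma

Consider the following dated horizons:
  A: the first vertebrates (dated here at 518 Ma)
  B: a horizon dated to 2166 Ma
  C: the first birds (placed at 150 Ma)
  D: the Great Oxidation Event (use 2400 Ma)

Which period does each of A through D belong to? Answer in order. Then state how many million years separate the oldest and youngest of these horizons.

Match each age against the start–end ranges in the excerpt: A = 518 Ma → Cambrian (538.8–485.4); B = 2166 Ma → Rhyacian (2300–2050); C = 150 Ma → Jurassic (201.4–145); D = 2400 Ma → Siderian (2500–2300).
The largest age is 2400 Ma and the smallest is 150 Ma; their difference is 2250 Myr.

A — Cambrian; B — Rhyacian; C — Jurassic; D — Siderian; span 2250 million years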